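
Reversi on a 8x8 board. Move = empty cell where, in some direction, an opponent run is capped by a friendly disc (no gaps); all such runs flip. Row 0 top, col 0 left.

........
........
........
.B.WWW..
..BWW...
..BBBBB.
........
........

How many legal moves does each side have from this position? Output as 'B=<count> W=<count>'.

-- B to move --
(2,2): flips 2 -> legal
(2,3): flips 2 -> legal
(2,4): flips 3 -> legal
(2,5): flips 2 -> legal
(2,6): flips 2 -> legal
(3,2): flips 1 -> legal
(3,6): no bracket -> illegal
(4,5): flips 2 -> legal
(4,6): no bracket -> illegal
B mobility = 7
-- W to move --
(2,0): no bracket -> illegal
(2,1): no bracket -> illegal
(2,2): no bracket -> illegal
(3,0): no bracket -> illegal
(3,2): no bracket -> illegal
(4,0): no bracket -> illegal
(4,1): flips 1 -> legal
(4,5): no bracket -> illegal
(4,6): no bracket -> illegal
(4,7): no bracket -> illegal
(5,1): flips 1 -> legal
(5,7): no bracket -> illegal
(6,1): flips 1 -> legal
(6,2): flips 1 -> legal
(6,3): flips 1 -> legal
(6,4): flips 1 -> legal
(6,5): flips 1 -> legal
(6,6): flips 1 -> legal
(6,7): no bracket -> illegal
W mobility = 8

Answer: B=7 W=8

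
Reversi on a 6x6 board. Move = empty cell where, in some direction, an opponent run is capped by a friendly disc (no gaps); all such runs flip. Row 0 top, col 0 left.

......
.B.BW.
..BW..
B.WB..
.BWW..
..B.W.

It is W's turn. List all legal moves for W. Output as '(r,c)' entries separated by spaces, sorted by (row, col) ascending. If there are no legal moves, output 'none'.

(0,0): no bracket -> illegal
(0,1): no bracket -> illegal
(0,2): no bracket -> illegal
(0,3): flips 1 -> legal
(0,4): no bracket -> illegal
(1,0): no bracket -> illegal
(1,2): flips 2 -> legal
(2,0): no bracket -> illegal
(2,1): flips 1 -> legal
(2,4): flips 1 -> legal
(3,1): no bracket -> illegal
(3,4): flips 1 -> legal
(4,0): flips 1 -> legal
(4,4): no bracket -> illegal
(5,0): flips 1 -> legal
(5,1): no bracket -> illegal
(5,3): no bracket -> illegal

Answer: (0,3) (1,2) (2,1) (2,4) (3,4) (4,0) (5,0)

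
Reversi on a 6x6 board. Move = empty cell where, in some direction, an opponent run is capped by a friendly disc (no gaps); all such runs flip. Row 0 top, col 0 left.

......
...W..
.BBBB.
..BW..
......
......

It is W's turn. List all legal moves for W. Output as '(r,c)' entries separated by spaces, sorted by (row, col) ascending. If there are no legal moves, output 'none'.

(1,0): no bracket -> illegal
(1,1): flips 1 -> legal
(1,2): no bracket -> illegal
(1,4): no bracket -> illegal
(1,5): flips 1 -> legal
(2,0): no bracket -> illegal
(2,5): no bracket -> illegal
(3,0): no bracket -> illegal
(3,1): flips 2 -> legal
(3,4): no bracket -> illegal
(3,5): flips 1 -> legal
(4,1): no bracket -> illegal
(4,2): no bracket -> illegal
(4,3): no bracket -> illegal

Answer: (1,1) (1,5) (3,1) (3,5)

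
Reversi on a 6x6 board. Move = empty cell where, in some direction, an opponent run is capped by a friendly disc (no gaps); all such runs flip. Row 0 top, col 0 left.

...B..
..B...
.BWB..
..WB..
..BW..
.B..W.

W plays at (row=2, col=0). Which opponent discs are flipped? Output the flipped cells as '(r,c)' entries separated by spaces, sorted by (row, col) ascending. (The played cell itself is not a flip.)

Dir NW: edge -> no flip
Dir N: first cell '.' (not opp) -> no flip
Dir NE: first cell '.' (not opp) -> no flip
Dir W: edge -> no flip
Dir E: opp run (2,1) capped by W -> flip
Dir SW: edge -> no flip
Dir S: first cell '.' (not opp) -> no flip
Dir SE: first cell '.' (not opp) -> no flip

Answer: (2,1)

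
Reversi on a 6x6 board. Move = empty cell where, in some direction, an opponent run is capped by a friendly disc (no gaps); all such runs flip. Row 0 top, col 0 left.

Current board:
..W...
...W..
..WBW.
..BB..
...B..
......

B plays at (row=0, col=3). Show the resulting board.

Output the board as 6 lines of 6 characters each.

Answer: ..WB..
...B..
..WBW.
..BB..
...B..
......

Derivation:
Place B at (0,3); scan 8 dirs for brackets.
Dir NW: edge -> no flip
Dir N: edge -> no flip
Dir NE: edge -> no flip
Dir W: opp run (0,2), next='.' -> no flip
Dir E: first cell '.' (not opp) -> no flip
Dir SW: first cell '.' (not opp) -> no flip
Dir S: opp run (1,3) capped by B -> flip
Dir SE: first cell '.' (not opp) -> no flip
All flips: (1,3)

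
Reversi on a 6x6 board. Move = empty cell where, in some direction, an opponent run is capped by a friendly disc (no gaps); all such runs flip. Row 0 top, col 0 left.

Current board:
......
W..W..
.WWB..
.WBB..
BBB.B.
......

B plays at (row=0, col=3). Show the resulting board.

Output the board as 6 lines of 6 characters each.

Place B at (0,3); scan 8 dirs for brackets.
Dir NW: edge -> no flip
Dir N: edge -> no flip
Dir NE: edge -> no flip
Dir W: first cell '.' (not opp) -> no flip
Dir E: first cell '.' (not opp) -> no flip
Dir SW: first cell '.' (not opp) -> no flip
Dir S: opp run (1,3) capped by B -> flip
Dir SE: first cell '.' (not opp) -> no flip
All flips: (1,3)

Answer: ...B..
W..B..
.WWB..
.WBB..
BBB.B.
......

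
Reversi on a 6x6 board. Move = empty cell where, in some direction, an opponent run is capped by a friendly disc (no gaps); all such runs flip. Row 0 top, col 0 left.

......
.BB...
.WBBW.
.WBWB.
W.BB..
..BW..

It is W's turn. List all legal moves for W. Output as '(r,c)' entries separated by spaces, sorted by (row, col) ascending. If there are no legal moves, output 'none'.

(0,0): flips 2 -> legal
(0,1): flips 1 -> legal
(0,2): no bracket -> illegal
(0,3): flips 1 -> legal
(1,0): no bracket -> illegal
(1,3): flips 2 -> legal
(1,4): no bracket -> illegal
(2,0): no bracket -> illegal
(2,5): no bracket -> illegal
(3,5): flips 1 -> legal
(4,1): no bracket -> illegal
(4,4): flips 1 -> legal
(4,5): no bracket -> illegal
(5,1): flips 2 -> legal
(5,4): flips 2 -> legal

Answer: (0,0) (0,1) (0,3) (1,3) (3,5) (4,4) (5,1) (5,4)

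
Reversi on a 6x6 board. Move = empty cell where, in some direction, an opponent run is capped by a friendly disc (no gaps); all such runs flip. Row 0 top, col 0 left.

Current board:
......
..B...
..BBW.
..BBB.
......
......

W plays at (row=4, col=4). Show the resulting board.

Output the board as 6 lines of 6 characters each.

Answer: ......
..B...
..BBW.
..BBW.
....W.
......

Derivation:
Place W at (4,4); scan 8 dirs for brackets.
Dir NW: opp run (3,3) (2,2), next='.' -> no flip
Dir N: opp run (3,4) capped by W -> flip
Dir NE: first cell '.' (not opp) -> no flip
Dir W: first cell '.' (not opp) -> no flip
Dir E: first cell '.' (not opp) -> no flip
Dir SW: first cell '.' (not opp) -> no flip
Dir S: first cell '.' (not opp) -> no flip
Dir SE: first cell '.' (not opp) -> no flip
All flips: (3,4)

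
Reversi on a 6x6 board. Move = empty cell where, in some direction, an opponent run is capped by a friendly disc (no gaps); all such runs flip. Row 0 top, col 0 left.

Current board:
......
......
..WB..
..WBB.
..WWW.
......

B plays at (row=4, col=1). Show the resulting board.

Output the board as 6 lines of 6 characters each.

Answer: ......
......
..WB..
..BBB.
.BWWW.
......

Derivation:
Place B at (4,1); scan 8 dirs for brackets.
Dir NW: first cell '.' (not opp) -> no flip
Dir N: first cell '.' (not opp) -> no flip
Dir NE: opp run (3,2) capped by B -> flip
Dir W: first cell '.' (not opp) -> no flip
Dir E: opp run (4,2) (4,3) (4,4), next='.' -> no flip
Dir SW: first cell '.' (not opp) -> no flip
Dir S: first cell '.' (not opp) -> no flip
Dir SE: first cell '.' (not opp) -> no flip
All flips: (3,2)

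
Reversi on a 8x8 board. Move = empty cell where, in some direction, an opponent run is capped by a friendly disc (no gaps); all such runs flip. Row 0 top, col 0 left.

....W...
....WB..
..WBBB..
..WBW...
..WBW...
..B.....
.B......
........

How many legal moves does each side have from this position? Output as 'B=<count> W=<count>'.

-- B to move --
(0,3): flips 1 -> legal
(0,5): flips 1 -> legal
(1,1): flips 1 -> legal
(1,2): flips 3 -> legal
(1,3): flips 1 -> legal
(2,1): flips 2 -> legal
(3,1): flips 1 -> legal
(3,5): flips 1 -> legal
(4,1): flips 2 -> legal
(4,5): flips 2 -> legal
(5,1): flips 1 -> legal
(5,3): no bracket -> illegal
(5,4): flips 2 -> legal
(5,5): flips 1 -> legal
B mobility = 13
-- W to move --
(0,5): no bracket -> illegal
(0,6): flips 3 -> legal
(1,2): flips 1 -> legal
(1,3): no bracket -> illegal
(1,6): flips 2 -> legal
(2,6): flips 4 -> legal
(3,5): no bracket -> illegal
(3,6): flips 1 -> legal
(4,1): no bracket -> illegal
(5,0): no bracket -> illegal
(5,1): no bracket -> illegal
(5,3): no bracket -> illegal
(5,4): flips 1 -> legal
(6,0): no bracket -> illegal
(6,2): flips 1 -> legal
(6,3): no bracket -> illegal
(7,0): flips 3 -> legal
(7,1): no bracket -> illegal
(7,2): no bracket -> illegal
W mobility = 8

Answer: B=13 W=8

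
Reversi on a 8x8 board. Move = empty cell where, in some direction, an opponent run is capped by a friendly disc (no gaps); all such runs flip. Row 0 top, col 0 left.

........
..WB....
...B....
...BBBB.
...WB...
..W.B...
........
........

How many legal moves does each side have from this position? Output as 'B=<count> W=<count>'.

Answer: B=6 W=5

Derivation:
-- B to move --
(0,1): flips 1 -> legal
(0,2): no bracket -> illegal
(0,3): no bracket -> illegal
(1,1): flips 1 -> legal
(2,1): no bracket -> illegal
(2,2): no bracket -> illegal
(3,2): flips 1 -> legal
(4,1): no bracket -> illegal
(4,2): flips 1 -> legal
(5,1): no bracket -> illegal
(5,3): flips 1 -> legal
(6,1): flips 2 -> legal
(6,2): no bracket -> illegal
(6,3): no bracket -> illegal
B mobility = 6
-- W to move --
(0,2): no bracket -> illegal
(0,3): flips 3 -> legal
(0,4): no bracket -> illegal
(1,4): flips 1 -> legal
(2,2): no bracket -> illegal
(2,4): no bracket -> illegal
(2,5): flips 1 -> legal
(2,6): no bracket -> illegal
(2,7): no bracket -> illegal
(3,2): no bracket -> illegal
(3,7): no bracket -> illegal
(4,2): no bracket -> illegal
(4,5): flips 3 -> legal
(4,6): no bracket -> illegal
(4,7): no bracket -> illegal
(5,3): no bracket -> illegal
(5,5): no bracket -> illegal
(6,3): no bracket -> illegal
(6,4): no bracket -> illegal
(6,5): flips 1 -> legal
W mobility = 5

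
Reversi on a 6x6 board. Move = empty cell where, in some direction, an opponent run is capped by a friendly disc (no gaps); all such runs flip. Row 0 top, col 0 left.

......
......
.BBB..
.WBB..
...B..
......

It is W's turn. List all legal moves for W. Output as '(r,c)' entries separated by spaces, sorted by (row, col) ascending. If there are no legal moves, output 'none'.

(1,0): no bracket -> illegal
(1,1): flips 1 -> legal
(1,2): no bracket -> illegal
(1,3): flips 1 -> legal
(1,4): no bracket -> illegal
(2,0): no bracket -> illegal
(2,4): no bracket -> illegal
(3,0): no bracket -> illegal
(3,4): flips 2 -> legal
(4,1): no bracket -> illegal
(4,2): no bracket -> illegal
(4,4): no bracket -> illegal
(5,2): no bracket -> illegal
(5,3): no bracket -> illegal
(5,4): no bracket -> illegal

Answer: (1,1) (1,3) (3,4)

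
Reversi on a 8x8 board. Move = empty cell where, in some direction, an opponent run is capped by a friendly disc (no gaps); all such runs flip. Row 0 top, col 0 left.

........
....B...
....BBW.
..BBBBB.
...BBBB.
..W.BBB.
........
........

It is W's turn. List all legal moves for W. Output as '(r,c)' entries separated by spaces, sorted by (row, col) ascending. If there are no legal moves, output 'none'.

Answer: (1,6) (2,3) (5,3) (6,6)

Derivation:
(0,3): no bracket -> illegal
(0,4): no bracket -> illegal
(0,5): no bracket -> illegal
(1,3): no bracket -> illegal
(1,5): no bracket -> illegal
(1,6): flips 3 -> legal
(2,1): no bracket -> illegal
(2,2): no bracket -> illegal
(2,3): flips 2 -> legal
(2,7): no bracket -> illegal
(3,1): no bracket -> illegal
(3,7): no bracket -> illegal
(4,1): no bracket -> illegal
(4,2): no bracket -> illegal
(4,7): no bracket -> illegal
(5,3): flips 2 -> legal
(5,7): no bracket -> illegal
(6,3): no bracket -> illegal
(6,4): no bracket -> illegal
(6,5): no bracket -> illegal
(6,6): flips 3 -> legal
(6,7): no bracket -> illegal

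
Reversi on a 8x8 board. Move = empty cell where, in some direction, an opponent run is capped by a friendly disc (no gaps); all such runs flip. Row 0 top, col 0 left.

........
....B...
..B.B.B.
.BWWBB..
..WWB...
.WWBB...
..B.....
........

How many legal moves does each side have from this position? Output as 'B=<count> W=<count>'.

-- B to move --
(2,1): flips 2 -> legal
(2,3): flips 2 -> legal
(4,0): flips 1 -> legal
(4,1): flips 2 -> legal
(5,0): flips 2 -> legal
(6,0): flips 3 -> legal
(6,1): flips 2 -> legal
(6,3): no bracket -> illegal
B mobility = 7
-- W to move --
(0,3): no bracket -> illegal
(0,4): no bracket -> illegal
(0,5): no bracket -> illegal
(1,1): flips 1 -> legal
(1,2): flips 1 -> legal
(1,3): no bracket -> illegal
(1,5): flips 1 -> legal
(1,6): no bracket -> illegal
(1,7): no bracket -> illegal
(2,0): flips 1 -> legal
(2,1): no bracket -> illegal
(2,3): no bracket -> illegal
(2,5): flips 1 -> legal
(2,7): no bracket -> illegal
(3,0): flips 1 -> legal
(3,6): flips 2 -> legal
(3,7): no bracket -> illegal
(4,0): no bracket -> illegal
(4,1): no bracket -> illegal
(4,5): flips 1 -> legal
(4,6): no bracket -> illegal
(5,5): flips 3 -> legal
(6,1): no bracket -> illegal
(6,3): flips 1 -> legal
(6,4): flips 1 -> legal
(6,5): flips 1 -> legal
(7,1): no bracket -> illegal
(7,2): flips 1 -> legal
(7,3): flips 1 -> legal
W mobility = 14

Answer: B=7 W=14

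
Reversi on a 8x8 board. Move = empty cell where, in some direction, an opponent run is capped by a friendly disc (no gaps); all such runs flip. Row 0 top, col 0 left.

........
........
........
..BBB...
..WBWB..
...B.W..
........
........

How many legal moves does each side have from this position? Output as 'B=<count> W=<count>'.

-- B to move --
(3,1): flips 1 -> legal
(3,5): flips 1 -> legal
(4,1): flips 1 -> legal
(4,6): no bracket -> illegal
(5,1): flips 1 -> legal
(5,2): flips 1 -> legal
(5,4): flips 1 -> legal
(5,6): no bracket -> illegal
(6,4): no bracket -> illegal
(6,5): flips 1 -> legal
(6,6): flips 2 -> legal
B mobility = 8
-- W to move --
(2,1): no bracket -> illegal
(2,2): flips 2 -> legal
(2,3): no bracket -> illegal
(2,4): flips 2 -> legal
(2,5): no bracket -> illegal
(3,1): no bracket -> illegal
(3,5): flips 1 -> legal
(3,6): no bracket -> illegal
(4,1): no bracket -> illegal
(4,6): flips 1 -> legal
(5,2): no bracket -> illegal
(5,4): no bracket -> illegal
(5,6): no bracket -> illegal
(6,2): flips 1 -> legal
(6,3): no bracket -> illegal
(6,4): flips 1 -> legal
W mobility = 6

Answer: B=8 W=6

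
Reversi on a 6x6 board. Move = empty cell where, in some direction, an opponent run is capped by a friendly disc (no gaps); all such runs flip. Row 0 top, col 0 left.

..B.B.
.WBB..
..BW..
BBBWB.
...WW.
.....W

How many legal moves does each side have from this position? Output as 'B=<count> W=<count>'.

-- B to move --
(0,0): flips 1 -> legal
(0,1): no bracket -> illegal
(1,0): flips 1 -> legal
(1,4): flips 1 -> legal
(2,0): flips 1 -> legal
(2,1): no bracket -> illegal
(2,4): flips 1 -> legal
(3,5): no bracket -> illegal
(4,2): no bracket -> illegal
(4,5): no bracket -> illegal
(5,2): flips 1 -> legal
(5,3): flips 3 -> legal
(5,4): flips 2 -> legal
B mobility = 8
-- W to move --
(0,1): flips 1 -> legal
(0,3): flips 1 -> legal
(0,5): no bracket -> illegal
(1,4): flips 2 -> legal
(1,5): no bracket -> illegal
(2,0): no bracket -> illegal
(2,1): flips 2 -> legal
(2,4): flips 1 -> legal
(2,5): flips 1 -> legal
(3,5): flips 1 -> legal
(4,0): no bracket -> illegal
(4,1): flips 1 -> legal
(4,2): no bracket -> illegal
(4,5): flips 1 -> legal
W mobility = 9

Answer: B=8 W=9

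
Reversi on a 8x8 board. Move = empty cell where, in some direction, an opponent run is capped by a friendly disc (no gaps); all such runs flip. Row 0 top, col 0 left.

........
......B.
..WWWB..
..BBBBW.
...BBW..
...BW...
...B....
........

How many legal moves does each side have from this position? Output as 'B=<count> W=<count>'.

Answer: B=14 W=12

Derivation:
-- B to move --
(1,1): flips 1 -> legal
(1,2): flips 2 -> legal
(1,3): flips 2 -> legal
(1,4): flips 2 -> legal
(1,5): flips 1 -> legal
(2,1): flips 3 -> legal
(2,6): no bracket -> illegal
(2,7): flips 3 -> legal
(3,1): no bracket -> illegal
(3,7): flips 1 -> legal
(4,6): flips 1 -> legal
(4,7): flips 1 -> legal
(5,5): flips 2 -> legal
(5,6): flips 1 -> legal
(6,4): flips 1 -> legal
(6,5): flips 1 -> legal
B mobility = 14
-- W to move --
(0,5): no bracket -> illegal
(0,6): no bracket -> illegal
(0,7): no bracket -> illegal
(1,4): flips 1 -> legal
(1,5): flips 2 -> legal
(1,7): no bracket -> illegal
(2,1): flips 2 -> legal
(2,6): flips 1 -> legal
(2,7): no bracket -> illegal
(3,1): flips 4 -> legal
(4,1): flips 1 -> legal
(4,2): flips 4 -> legal
(4,6): flips 1 -> legal
(5,2): flips 1 -> legal
(5,5): flips 2 -> legal
(6,2): no bracket -> illegal
(6,4): no bracket -> illegal
(7,2): flips 1 -> legal
(7,3): flips 4 -> legal
(7,4): no bracket -> illegal
W mobility = 12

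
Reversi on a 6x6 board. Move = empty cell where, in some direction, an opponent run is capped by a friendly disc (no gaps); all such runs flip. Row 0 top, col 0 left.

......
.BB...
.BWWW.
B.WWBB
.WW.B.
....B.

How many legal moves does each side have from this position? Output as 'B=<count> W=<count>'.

-- B to move --
(1,3): flips 1 -> legal
(1,4): flips 1 -> legal
(1,5): no bracket -> illegal
(2,5): flips 3 -> legal
(3,1): flips 2 -> legal
(4,0): no bracket -> illegal
(4,3): flips 1 -> legal
(5,0): no bracket -> illegal
(5,1): no bracket -> illegal
(5,2): flips 4 -> legal
(5,3): no bracket -> illegal
B mobility = 6
-- W to move --
(0,0): flips 1 -> legal
(0,1): flips 1 -> legal
(0,2): flips 1 -> legal
(0,3): no bracket -> illegal
(1,0): flips 1 -> legal
(1,3): no bracket -> illegal
(2,0): flips 1 -> legal
(2,5): no bracket -> illegal
(3,1): no bracket -> illegal
(4,0): no bracket -> illegal
(4,3): no bracket -> illegal
(4,5): flips 1 -> legal
(5,3): no bracket -> illegal
(5,5): flips 1 -> legal
W mobility = 7

Answer: B=6 W=7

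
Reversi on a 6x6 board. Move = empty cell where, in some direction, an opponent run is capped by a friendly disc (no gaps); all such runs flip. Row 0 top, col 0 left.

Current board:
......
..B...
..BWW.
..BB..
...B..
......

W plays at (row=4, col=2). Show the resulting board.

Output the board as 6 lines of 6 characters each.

Place W at (4,2); scan 8 dirs for brackets.
Dir NW: first cell '.' (not opp) -> no flip
Dir N: opp run (3,2) (2,2) (1,2), next='.' -> no flip
Dir NE: opp run (3,3) capped by W -> flip
Dir W: first cell '.' (not opp) -> no flip
Dir E: opp run (4,3), next='.' -> no flip
Dir SW: first cell '.' (not opp) -> no flip
Dir S: first cell '.' (not opp) -> no flip
Dir SE: first cell '.' (not opp) -> no flip
All flips: (3,3)

Answer: ......
..B...
..BWW.
..BW..
..WB..
......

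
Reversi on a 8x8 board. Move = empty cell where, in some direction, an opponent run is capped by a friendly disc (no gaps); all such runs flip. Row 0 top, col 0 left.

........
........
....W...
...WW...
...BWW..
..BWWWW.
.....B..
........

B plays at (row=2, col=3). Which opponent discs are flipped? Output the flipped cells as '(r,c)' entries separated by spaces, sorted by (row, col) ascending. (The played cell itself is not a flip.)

Answer: (3,3)

Derivation:
Dir NW: first cell '.' (not opp) -> no flip
Dir N: first cell '.' (not opp) -> no flip
Dir NE: first cell '.' (not opp) -> no flip
Dir W: first cell '.' (not opp) -> no flip
Dir E: opp run (2,4), next='.' -> no flip
Dir SW: first cell '.' (not opp) -> no flip
Dir S: opp run (3,3) capped by B -> flip
Dir SE: opp run (3,4) (4,5) (5,6), next='.' -> no flip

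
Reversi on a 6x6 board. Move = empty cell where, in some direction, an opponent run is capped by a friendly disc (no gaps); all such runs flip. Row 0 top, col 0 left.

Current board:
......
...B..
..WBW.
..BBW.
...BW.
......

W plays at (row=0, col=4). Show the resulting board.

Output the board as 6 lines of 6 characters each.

Answer: ....W.
...W..
..WBW.
..BBW.
...BW.
......

Derivation:
Place W at (0,4); scan 8 dirs for brackets.
Dir NW: edge -> no flip
Dir N: edge -> no flip
Dir NE: edge -> no flip
Dir W: first cell '.' (not opp) -> no flip
Dir E: first cell '.' (not opp) -> no flip
Dir SW: opp run (1,3) capped by W -> flip
Dir S: first cell '.' (not opp) -> no flip
Dir SE: first cell '.' (not opp) -> no flip
All flips: (1,3)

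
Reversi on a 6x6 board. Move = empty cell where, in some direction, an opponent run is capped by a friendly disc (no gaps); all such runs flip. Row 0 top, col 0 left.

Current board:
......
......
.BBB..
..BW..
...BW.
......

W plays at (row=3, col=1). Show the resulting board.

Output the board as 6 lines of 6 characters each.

Answer: ......
......
.BBB..
.WWW..
...BW.
......

Derivation:
Place W at (3,1); scan 8 dirs for brackets.
Dir NW: first cell '.' (not opp) -> no flip
Dir N: opp run (2,1), next='.' -> no flip
Dir NE: opp run (2,2), next='.' -> no flip
Dir W: first cell '.' (not opp) -> no flip
Dir E: opp run (3,2) capped by W -> flip
Dir SW: first cell '.' (not opp) -> no flip
Dir S: first cell '.' (not opp) -> no flip
Dir SE: first cell '.' (not opp) -> no flip
All flips: (3,2)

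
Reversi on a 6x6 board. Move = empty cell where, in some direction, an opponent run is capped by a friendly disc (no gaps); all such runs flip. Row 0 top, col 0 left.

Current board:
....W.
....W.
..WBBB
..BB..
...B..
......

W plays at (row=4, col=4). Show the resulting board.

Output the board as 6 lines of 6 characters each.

Place W at (4,4); scan 8 dirs for brackets.
Dir NW: opp run (3,3) capped by W -> flip
Dir N: first cell '.' (not opp) -> no flip
Dir NE: first cell '.' (not opp) -> no flip
Dir W: opp run (4,3), next='.' -> no flip
Dir E: first cell '.' (not opp) -> no flip
Dir SW: first cell '.' (not opp) -> no flip
Dir S: first cell '.' (not opp) -> no flip
Dir SE: first cell '.' (not opp) -> no flip
All flips: (3,3)

Answer: ....W.
....W.
..WBBB
..BW..
...BW.
......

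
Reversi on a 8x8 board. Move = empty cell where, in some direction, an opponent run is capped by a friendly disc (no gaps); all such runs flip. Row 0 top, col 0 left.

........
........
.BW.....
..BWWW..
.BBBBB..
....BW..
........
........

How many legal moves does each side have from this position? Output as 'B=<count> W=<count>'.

-- B to move --
(1,1): flips 2 -> legal
(1,2): flips 1 -> legal
(1,3): no bracket -> illegal
(2,3): flips 3 -> legal
(2,4): flips 2 -> legal
(2,5): flips 2 -> legal
(2,6): flips 1 -> legal
(3,1): no bracket -> illegal
(3,6): flips 3 -> legal
(4,6): no bracket -> illegal
(5,6): flips 1 -> legal
(6,4): no bracket -> illegal
(6,5): flips 1 -> legal
(6,6): flips 1 -> legal
B mobility = 10
-- W to move --
(1,0): no bracket -> illegal
(1,1): no bracket -> illegal
(1,2): no bracket -> illegal
(2,0): flips 1 -> legal
(2,3): no bracket -> illegal
(3,0): no bracket -> illegal
(3,1): flips 1 -> legal
(3,6): no bracket -> illegal
(4,0): no bracket -> illegal
(4,6): no bracket -> illegal
(5,0): no bracket -> illegal
(5,1): flips 1 -> legal
(5,2): flips 3 -> legal
(5,3): flips 3 -> legal
(5,6): flips 1 -> legal
(6,3): no bracket -> illegal
(6,4): flips 2 -> legal
(6,5): no bracket -> illegal
W mobility = 7

Answer: B=10 W=7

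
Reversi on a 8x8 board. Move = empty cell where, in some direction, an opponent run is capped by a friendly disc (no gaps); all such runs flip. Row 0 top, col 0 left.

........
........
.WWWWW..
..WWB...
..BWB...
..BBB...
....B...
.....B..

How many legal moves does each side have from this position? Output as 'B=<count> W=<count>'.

Answer: B=8 W=10

Derivation:
-- B to move --
(1,0): flips 3 -> legal
(1,1): flips 2 -> legal
(1,2): flips 3 -> legal
(1,3): flips 3 -> legal
(1,4): flips 1 -> legal
(1,5): flips 2 -> legal
(1,6): flips 1 -> legal
(2,0): no bracket -> illegal
(2,6): no bracket -> illegal
(3,0): no bracket -> illegal
(3,1): flips 2 -> legal
(3,5): no bracket -> illegal
(3,6): no bracket -> illegal
(4,1): no bracket -> illegal
B mobility = 8
-- W to move --
(3,1): no bracket -> illegal
(3,5): flips 1 -> legal
(4,1): flips 1 -> legal
(4,5): flips 2 -> legal
(5,1): flips 1 -> legal
(5,5): flips 1 -> legal
(6,1): flips 1 -> legal
(6,2): flips 2 -> legal
(6,3): flips 1 -> legal
(6,5): flips 1 -> legal
(6,6): no bracket -> illegal
(7,3): no bracket -> illegal
(7,4): flips 4 -> legal
(7,6): no bracket -> illegal
W mobility = 10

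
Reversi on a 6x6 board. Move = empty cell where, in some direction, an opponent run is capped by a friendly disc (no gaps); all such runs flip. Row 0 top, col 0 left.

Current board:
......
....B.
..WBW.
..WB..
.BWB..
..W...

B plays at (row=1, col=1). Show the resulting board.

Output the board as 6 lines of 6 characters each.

Answer: ......
.B..B.
..BBW.
..WB..
.BWB..
..W...

Derivation:
Place B at (1,1); scan 8 dirs for brackets.
Dir NW: first cell '.' (not opp) -> no flip
Dir N: first cell '.' (not opp) -> no flip
Dir NE: first cell '.' (not opp) -> no flip
Dir W: first cell '.' (not opp) -> no flip
Dir E: first cell '.' (not opp) -> no flip
Dir SW: first cell '.' (not opp) -> no flip
Dir S: first cell '.' (not opp) -> no flip
Dir SE: opp run (2,2) capped by B -> flip
All flips: (2,2)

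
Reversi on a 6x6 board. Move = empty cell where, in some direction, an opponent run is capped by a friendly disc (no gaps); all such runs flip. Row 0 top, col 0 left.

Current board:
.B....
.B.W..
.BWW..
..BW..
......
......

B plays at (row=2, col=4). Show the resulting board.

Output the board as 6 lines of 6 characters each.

Answer: .B....
.B.W..
.BBBB.
..BW..
......
......

Derivation:
Place B at (2,4); scan 8 dirs for brackets.
Dir NW: opp run (1,3), next='.' -> no flip
Dir N: first cell '.' (not opp) -> no flip
Dir NE: first cell '.' (not opp) -> no flip
Dir W: opp run (2,3) (2,2) capped by B -> flip
Dir E: first cell '.' (not opp) -> no flip
Dir SW: opp run (3,3), next='.' -> no flip
Dir S: first cell '.' (not opp) -> no flip
Dir SE: first cell '.' (not opp) -> no flip
All flips: (2,2) (2,3)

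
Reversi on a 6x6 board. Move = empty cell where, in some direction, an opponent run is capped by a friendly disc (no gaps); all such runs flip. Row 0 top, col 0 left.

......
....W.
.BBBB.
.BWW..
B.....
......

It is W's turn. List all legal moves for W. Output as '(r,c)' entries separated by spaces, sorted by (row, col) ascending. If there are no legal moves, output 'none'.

Answer: (1,0) (1,1) (1,2) (1,3) (1,5) (3,0) (3,4)

Derivation:
(1,0): flips 1 -> legal
(1,1): flips 1 -> legal
(1,2): flips 1 -> legal
(1,3): flips 1 -> legal
(1,5): flips 1 -> legal
(2,0): no bracket -> illegal
(2,5): no bracket -> illegal
(3,0): flips 1 -> legal
(3,4): flips 1 -> legal
(3,5): no bracket -> illegal
(4,1): no bracket -> illegal
(4,2): no bracket -> illegal
(5,0): no bracket -> illegal
(5,1): no bracket -> illegal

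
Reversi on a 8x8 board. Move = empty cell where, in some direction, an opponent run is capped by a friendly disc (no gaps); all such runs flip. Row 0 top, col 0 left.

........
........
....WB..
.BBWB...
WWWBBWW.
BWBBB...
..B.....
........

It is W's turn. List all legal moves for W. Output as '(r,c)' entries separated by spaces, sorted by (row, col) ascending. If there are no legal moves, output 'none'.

Answer: (2,0) (2,1) (2,2) (2,3) (2,6) (3,0) (3,5) (5,5) (6,0) (6,3) (6,4) (7,2) (7,3)

Derivation:
(1,4): no bracket -> illegal
(1,5): no bracket -> illegal
(1,6): no bracket -> illegal
(2,0): flips 1 -> legal
(2,1): flips 1 -> legal
(2,2): flips 2 -> legal
(2,3): flips 2 -> legal
(2,6): flips 1 -> legal
(3,0): flips 2 -> legal
(3,5): flips 1 -> legal
(3,6): no bracket -> illegal
(5,5): flips 4 -> legal
(6,0): flips 1 -> legal
(6,1): no bracket -> illegal
(6,3): flips 4 -> legal
(6,4): flips 4 -> legal
(6,5): no bracket -> illegal
(7,1): no bracket -> illegal
(7,2): flips 2 -> legal
(7,3): flips 1 -> legal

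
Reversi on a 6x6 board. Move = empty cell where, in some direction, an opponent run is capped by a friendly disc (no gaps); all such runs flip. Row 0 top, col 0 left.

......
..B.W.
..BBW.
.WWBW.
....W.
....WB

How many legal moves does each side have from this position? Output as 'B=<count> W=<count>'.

Answer: B=10 W=6

Derivation:
-- B to move --
(0,3): no bracket -> illegal
(0,4): no bracket -> illegal
(0,5): flips 1 -> legal
(1,3): no bracket -> illegal
(1,5): flips 1 -> legal
(2,0): no bracket -> illegal
(2,1): no bracket -> illegal
(2,5): flips 1 -> legal
(3,0): flips 2 -> legal
(3,5): flips 1 -> legal
(4,0): flips 1 -> legal
(4,1): flips 1 -> legal
(4,2): flips 1 -> legal
(4,3): no bracket -> illegal
(4,5): flips 1 -> legal
(5,3): flips 1 -> legal
B mobility = 10
-- W to move --
(0,1): flips 2 -> legal
(0,2): flips 2 -> legal
(0,3): no bracket -> illegal
(1,1): flips 2 -> legal
(1,3): flips 1 -> legal
(2,1): flips 2 -> legal
(4,2): flips 1 -> legal
(4,3): no bracket -> illegal
(4,5): no bracket -> illegal
W mobility = 6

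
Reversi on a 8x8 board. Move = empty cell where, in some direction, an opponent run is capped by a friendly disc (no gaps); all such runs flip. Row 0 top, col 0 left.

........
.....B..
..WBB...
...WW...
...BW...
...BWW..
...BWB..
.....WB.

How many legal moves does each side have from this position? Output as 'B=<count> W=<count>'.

-- B to move --
(1,1): no bracket -> illegal
(1,2): no bracket -> illegal
(1,3): no bracket -> illegal
(2,1): flips 1 -> legal
(2,5): flips 1 -> legal
(3,1): no bracket -> illegal
(3,2): no bracket -> illegal
(3,5): flips 1 -> legal
(4,2): flips 1 -> legal
(4,5): flips 4 -> legal
(4,6): no bracket -> illegal
(5,6): flips 2 -> legal
(6,6): no bracket -> illegal
(7,3): no bracket -> illegal
(7,4): flips 5 -> legal
B mobility = 7
-- W to move --
(0,4): no bracket -> illegal
(0,5): no bracket -> illegal
(0,6): flips 2 -> legal
(1,2): flips 1 -> legal
(1,3): flips 1 -> legal
(1,4): flips 1 -> legal
(1,6): no bracket -> illegal
(2,5): flips 2 -> legal
(2,6): no bracket -> illegal
(3,2): flips 1 -> legal
(3,5): no bracket -> illegal
(4,2): flips 2 -> legal
(5,2): flips 2 -> legal
(5,6): no bracket -> illegal
(6,2): flips 2 -> legal
(6,6): flips 1 -> legal
(6,7): no bracket -> illegal
(7,2): flips 1 -> legal
(7,3): flips 3 -> legal
(7,4): no bracket -> illegal
(7,7): flips 1 -> legal
W mobility = 13

Answer: B=7 W=13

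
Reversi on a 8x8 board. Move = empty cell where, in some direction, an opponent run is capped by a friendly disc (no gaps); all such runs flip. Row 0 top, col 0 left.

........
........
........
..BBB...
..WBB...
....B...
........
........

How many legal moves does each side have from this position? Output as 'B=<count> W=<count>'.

-- B to move --
(3,1): no bracket -> illegal
(4,1): flips 1 -> legal
(5,1): flips 1 -> legal
(5,2): flips 1 -> legal
(5,3): no bracket -> illegal
B mobility = 3
-- W to move --
(2,1): no bracket -> illegal
(2,2): flips 1 -> legal
(2,3): no bracket -> illegal
(2,4): flips 1 -> legal
(2,5): no bracket -> illegal
(3,1): no bracket -> illegal
(3,5): no bracket -> illegal
(4,1): no bracket -> illegal
(4,5): flips 2 -> legal
(5,2): no bracket -> illegal
(5,3): no bracket -> illegal
(5,5): no bracket -> illegal
(6,3): no bracket -> illegal
(6,4): no bracket -> illegal
(6,5): no bracket -> illegal
W mobility = 3

Answer: B=3 W=3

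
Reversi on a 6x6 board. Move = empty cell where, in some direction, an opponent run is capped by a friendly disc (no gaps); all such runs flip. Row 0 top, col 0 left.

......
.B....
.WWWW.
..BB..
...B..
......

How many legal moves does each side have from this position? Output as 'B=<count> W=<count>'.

Answer: B=6 W=7

Derivation:
-- B to move --
(1,0): flips 1 -> legal
(1,2): flips 1 -> legal
(1,3): flips 1 -> legal
(1,4): flips 1 -> legal
(1,5): flips 1 -> legal
(2,0): no bracket -> illegal
(2,5): no bracket -> illegal
(3,0): no bracket -> illegal
(3,1): flips 1 -> legal
(3,4): no bracket -> illegal
(3,5): no bracket -> illegal
B mobility = 6
-- W to move --
(0,0): flips 1 -> legal
(0,1): flips 1 -> legal
(0,2): no bracket -> illegal
(1,0): no bracket -> illegal
(1,2): no bracket -> illegal
(2,0): no bracket -> illegal
(3,1): no bracket -> illegal
(3,4): no bracket -> illegal
(4,1): flips 1 -> legal
(4,2): flips 2 -> legal
(4,4): flips 1 -> legal
(5,2): no bracket -> illegal
(5,3): flips 2 -> legal
(5,4): flips 2 -> legal
W mobility = 7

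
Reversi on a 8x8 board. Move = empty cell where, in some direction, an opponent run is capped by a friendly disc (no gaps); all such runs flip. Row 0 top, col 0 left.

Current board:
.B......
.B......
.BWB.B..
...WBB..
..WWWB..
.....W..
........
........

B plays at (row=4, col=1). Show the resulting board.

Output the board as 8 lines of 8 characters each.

Place B at (4,1); scan 8 dirs for brackets.
Dir NW: first cell '.' (not opp) -> no flip
Dir N: first cell '.' (not opp) -> no flip
Dir NE: first cell '.' (not opp) -> no flip
Dir W: first cell '.' (not opp) -> no flip
Dir E: opp run (4,2) (4,3) (4,4) capped by B -> flip
Dir SW: first cell '.' (not opp) -> no flip
Dir S: first cell '.' (not opp) -> no flip
Dir SE: first cell '.' (not opp) -> no flip
All flips: (4,2) (4,3) (4,4)

Answer: .B......
.B......
.BWB.B..
...WBB..
.BBBBB..
.....W..
........
........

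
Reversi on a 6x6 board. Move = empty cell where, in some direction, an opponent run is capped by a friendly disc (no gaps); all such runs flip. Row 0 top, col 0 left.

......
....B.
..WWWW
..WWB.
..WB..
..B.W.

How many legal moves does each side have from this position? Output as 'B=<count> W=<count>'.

-- B to move --
(1,1): no bracket -> illegal
(1,2): flips 4 -> legal
(1,3): flips 2 -> legal
(1,5): no bracket -> illegal
(2,1): flips 1 -> legal
(3,1): flips 2 -> legal
(3,5): no bracket -> illegal
(4,1): flips 3 -> legal
(4,4): no bracket -> illegal
(4,5): no bracket -> illegal
(5,1): no bracket -> illegal
(5,3): no bracket -> illegal
(5,5): no bracket -> illegal
B mobility = 5
-- W to move --
(0,3): flips 1 -> legal
(0,4): flips 1 -> legal
(0,5): flips 1 -> legal
(1,3): no bracket -> illegal
(1,5): no bracket -> illegal
(3,5): flips 1 -> legal
(4,1): no bracket -> illegal
(4,4): flips 2 -> legal
(4,5): flips 1 -> legal
(5,1): no bracket -> illegal
(5,3): flips 1 -> legal
W mobility = 7

Answer: B=5 W=7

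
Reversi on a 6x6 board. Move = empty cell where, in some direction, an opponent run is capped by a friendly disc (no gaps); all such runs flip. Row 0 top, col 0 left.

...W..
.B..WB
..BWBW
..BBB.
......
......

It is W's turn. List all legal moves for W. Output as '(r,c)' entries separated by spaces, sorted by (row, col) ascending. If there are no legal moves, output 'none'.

(0,0): no bracket -> illegal
(0,1): no bracket -> illegal
(0,2): no bracket -> illegal
(0,4): no bracket -> illegal
(0,5): flips 1 -> legal
(1,0): no bracket -> illegal
(1,2): no bracket -> illegal
(1,3): no bracket -> illegal
(2,0): no bracket -> illegal
(2,1): flips 1 -> legal
(3,1): no bracket -> illegal
(3,5): no bracket -> illegal
(4,1): flips 1 -> legal
(4,2): no bracket -> illegal
(4,3): flips 2 -> legal
(4,4): flips 2 -> legal
(4,5): flips 1 -> legal

Answer: (0,5) (2,1) (4,1) (4,3) (4,4) (4,5)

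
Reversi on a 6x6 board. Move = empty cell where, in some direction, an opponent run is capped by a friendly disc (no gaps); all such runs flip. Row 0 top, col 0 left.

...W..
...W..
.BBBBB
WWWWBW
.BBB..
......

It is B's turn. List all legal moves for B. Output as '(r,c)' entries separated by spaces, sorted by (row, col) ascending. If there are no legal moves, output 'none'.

Answer: (0,2) (0,4) (2,0) (4,0) (4,4) (4,5)

Derivation:
(0,2): flips 1 -> legal
(0,4): flips 1 -> legal
(1,2): no bracket -> illegal
(1,4): no bracket -> illegal
(2,0): flips 1 -> legal
(4,0): flips 1 -> legal
(4,4): flips 1 -> legal
(4,5): flips 1 -> legal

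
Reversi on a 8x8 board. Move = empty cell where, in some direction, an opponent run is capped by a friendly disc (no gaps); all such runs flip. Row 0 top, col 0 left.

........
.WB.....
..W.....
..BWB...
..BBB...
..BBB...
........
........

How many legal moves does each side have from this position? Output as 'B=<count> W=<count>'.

Answer: B=4 W=8

Derivation:
-- B to move --
(0,0): flips 3 -> legal
(0,1): no bracket -> illegal
(0,2): no bracket -> illegal
(1,0): flips 1 -> legal
(1,3): no bracket -> illegal
(2,0): no bracket -> illegal
(2,1): no bracket -> illegal
(2,3): flips 1 -> legal
(2,4): flips 1 -> legal
(3,1): no bracket -> illegal
B mobility = 4
-- W to move --
(0,1): no bracket -> illegal
(0,2): flips 1 -> legal
(0,3): no bracket -> illegal
(1,3): flips 1 -> legal
(2,1): no bracket -> illegal
(2,3): no bracket -> illegal
(2,4): no bracket -> illegal
(2,5): no bracket -> illegal
(3,1): flips 1 -> legal
(3,5): flips 1 -> legal
(4,1): no bracket -> illegal
(4,5): no bracket -> illegal
(5,1): flips 1 -> legal
(5,5): flips 1 -> legal
(6,1): no bracket -> illegal
(6,2): flips 3 -> legal
(6,3): flips 2 -> legal
(6,4): no bracket -> illegal
(6,5): no bracket -> illegal
W mobility = 8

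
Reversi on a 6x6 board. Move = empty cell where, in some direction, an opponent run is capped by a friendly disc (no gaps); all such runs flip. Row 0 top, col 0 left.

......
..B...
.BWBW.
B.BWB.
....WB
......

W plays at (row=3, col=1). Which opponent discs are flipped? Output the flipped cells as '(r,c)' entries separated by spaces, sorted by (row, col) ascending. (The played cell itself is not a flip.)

Answer: (3,2)

Derivation:
Dir NW: first cell '.' (not opp) -> no flip
Dir N: opp run (2,1), next='.' -> no flip
Dir NE: first cell 'W' (not opp) -> no flip
Dir W: opp run (3,0), next=edge -> no flip
Dir E: opp run (3,2) capped by W -> flip
Dir SW: first cell '.' (not opp) -> no flip
Dir S: first cell '.' (not opp) -> no flip
Dir SE: first cell '.' (not opp) -> no flip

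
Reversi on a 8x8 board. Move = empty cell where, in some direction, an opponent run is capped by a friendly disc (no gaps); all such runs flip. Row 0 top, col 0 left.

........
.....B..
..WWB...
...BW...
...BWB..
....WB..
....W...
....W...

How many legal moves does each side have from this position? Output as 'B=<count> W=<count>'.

Answer: B=10 W=10

Derivation:
-- B to move --
(1,1): flips 1 -> legal
(1,2): flips 2 -> legal
(1,3): flips 1 -> legal
(1,4): no bracket -> illegal
(2,1): flips 2 -> legal
(2,5): flips 1 -> legal
(3,1): no bracket -> illegal
(3,2): no bracket -> illegal
(3,5): flips 1 -> legal
(5,3): flips 1 -> legal
(6,3): flips 1 -> legal
(6,5): flips 1 -> legal
(7,3): flips 1 -> legal
(7,5): no bracket -> illegal
B mobility = 10
-- W to move --
(0,4): no bracket -> illegal
(0,5): no bracket -> illegal
(0,6): no bracket -> illegal
(1,3): no bracket -> illegal
(1,4): flips 1 -> legal
(1,6): no bracket -> illegal
(2,5): flips 1 -> legal
(2,6): no bracket -> illegal
(3,2): flips 2 -> legal
(3,5): no bracket -> illegal
(3,6): flips 1 -> legal
(4,2): flips 1 -> legal
(4,6): flips 2 -> legal
(5,2): flips 1 -> legal
(5,3): flips 2 -> legal
(5,6): flips 2 -> legal
(6,5): no bracket -> illegal
(6,6): flips 1 -> legal
W mobility = 10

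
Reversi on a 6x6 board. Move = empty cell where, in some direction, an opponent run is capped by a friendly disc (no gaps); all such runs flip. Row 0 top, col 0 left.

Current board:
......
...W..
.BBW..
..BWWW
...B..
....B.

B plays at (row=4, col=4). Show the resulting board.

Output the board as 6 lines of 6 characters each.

Answer: ......
...W..
.BBW..
..BBWW
...BB.
....B.

Derivation:
Place B at (4,4); scan 8 dirs for brackets.
Dir NW: opp run (3,3) capped by B -> flip
Dir N: opp run (3,4), next='.' -> no flip
Dir NE: opp run (3,5), next=edge -> no flip
Dir W: first cell 'B' (not opp) -> no flip
Dir E: first cell '.' (not opp) -> no flip
Dir SW: first cell '.' (not opp) -> no flip
Dir S: first cell 'B' (not opp) -> no flip
Dir SE: first cell '.' (not opp) -> no flip
All flips: (3,3)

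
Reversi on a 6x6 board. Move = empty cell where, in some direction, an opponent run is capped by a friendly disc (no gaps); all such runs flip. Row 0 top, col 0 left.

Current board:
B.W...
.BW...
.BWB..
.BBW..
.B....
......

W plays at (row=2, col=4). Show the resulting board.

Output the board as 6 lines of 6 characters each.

Answer: B.W...
.BW...
.BWWW.
.BBW..
.B....
......

Derivation:
Place W at (2,4); scan 8 dirs for brackets.
Dir NW: first cell '.' (not opp) -> no flip
Dir N: first cell '.' (not opp) -> no flip
Dir NE: first cell '.' (not opp) -> no flip
Dir W: opp run (2,3) capped by W -> flip
Dir E: first cell '.' (not opp) -> no flip
Dir SW: first cell 'W' (not opp) -> no flip
Dir S: first cell '.' (not opp) -> no flip
Dir SE: first cell '.' (not opp) -> no flip
All flips: (2,3)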